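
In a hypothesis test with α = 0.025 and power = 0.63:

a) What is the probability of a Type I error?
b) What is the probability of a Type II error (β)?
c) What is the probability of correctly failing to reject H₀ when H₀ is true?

Answer: a) 0.025, b) 0.37, c) 0.975

Derivation:
a) Type I error probability = α = 0.025
b) Power = P(reject H₀ | H₁ true) = 1 - β = 0.63, so Type II error probability = β = 1 - Power = 0.37
c) P(fail to reject H₀ | H₀ true) = 1 - α = 0.975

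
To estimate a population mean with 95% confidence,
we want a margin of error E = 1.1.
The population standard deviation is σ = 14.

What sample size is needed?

Answer: n = 623

Derivation:
z_0.025 = 1.960
n = (z×σ/E)² = (1.960×14/1.1)²
n = 622.2757
Round up: n = 623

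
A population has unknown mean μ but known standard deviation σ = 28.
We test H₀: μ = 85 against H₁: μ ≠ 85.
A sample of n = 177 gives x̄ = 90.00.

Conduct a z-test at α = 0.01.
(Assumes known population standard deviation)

Answer: z = 2.3757, fail to reject H₀

Derivation:
Standard error: SE = σ/√n = 28/√177 = 2.1046
z-statistic: z = (x̄ - μ₀)/SE = (90.00 - 85)/2.1046 = 2.3757
Critical value: ±2.576
p-value = 0.0175
Decision: fail to reject H₀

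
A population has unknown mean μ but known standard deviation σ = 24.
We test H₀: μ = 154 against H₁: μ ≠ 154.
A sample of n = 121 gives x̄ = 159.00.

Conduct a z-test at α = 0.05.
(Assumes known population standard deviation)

Standard error: SE = σ/√n = 24/√121 = 2.1818
z-statistic: z = (x̄ - μ₀)/SE = (159.00 - 154)/2.1818 = 2.2917
Critical value: ±1.960
p-value = 0.0219
Decision: reject H₀

Answer: z = 2.2917, reject H₀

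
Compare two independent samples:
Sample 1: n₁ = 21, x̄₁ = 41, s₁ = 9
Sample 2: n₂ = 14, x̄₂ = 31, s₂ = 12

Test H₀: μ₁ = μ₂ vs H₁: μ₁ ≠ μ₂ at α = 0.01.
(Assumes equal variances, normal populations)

Pooled variance: s²_p = [20×9² + 13×12²]/(33) = 105.8182
s_p = 10.2868
SE = s_p×√(1/n₁ + 1/n₂) = 10.2868×√(1/21 + 1/14) = 3.5493
t = (x̄₁ - x̄₂)/SE = (41 - 31)/3.5493 = 2.8175
df = 33, t-critical = ±2.733
Decision: reject H₀

Answer: t = 2.8175, reject H₀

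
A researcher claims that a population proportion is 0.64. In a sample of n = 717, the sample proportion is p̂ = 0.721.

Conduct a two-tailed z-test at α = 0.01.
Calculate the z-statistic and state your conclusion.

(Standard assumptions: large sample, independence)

H₀: p = 0.64, H₁: p ≠ 0.64
Standard error: SE = √(p₀(1-p₀)/n) = √(0.64×0.36/717) = 0.017926
z-statistic: z = (p̂ - p₀)/SE = (0.721 - 0.64)/0.017926 = 4.5186
Critical value: z_0.005 = ±2.576
p-value < 0.0001
Decision: reject H₀ at α = 0.01

Answer: z = 4.5186, reject H₀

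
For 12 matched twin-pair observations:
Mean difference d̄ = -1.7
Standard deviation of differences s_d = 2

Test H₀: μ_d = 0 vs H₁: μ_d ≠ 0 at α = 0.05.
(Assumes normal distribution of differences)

Answer: t = -2.9442, reject H₀

Derivation:
df = n - 1 = 11
SE = s_d/√n = 2/√12 = 0.5774
t = d̄/SE = -1.7/0.5774 = -2.9442
Critical value: t_{0.025,11} = ±2.201
p-value ≈ 0.0133
Decision: reject H₀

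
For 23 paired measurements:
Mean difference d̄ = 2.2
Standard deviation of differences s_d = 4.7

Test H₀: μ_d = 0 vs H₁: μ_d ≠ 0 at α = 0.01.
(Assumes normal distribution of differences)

df = n - 1 = 22
SE = s_d/√n = 4.7/√23 = 0.9800
t = d̄/SE = 2.2/0.9800 = 2.2449
Critical value: t_{0.005,22} = ±2.819
p-value ≈ 0.0352
Decision: fail to reject H₀

Answer: t = 2.2449, fail to reject H₀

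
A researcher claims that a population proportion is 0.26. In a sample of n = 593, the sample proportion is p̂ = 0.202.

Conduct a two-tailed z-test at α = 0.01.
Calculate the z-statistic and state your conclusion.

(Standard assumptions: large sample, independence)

H₀: p = 0.26, H₁: p ≠ 0.26
Standard error: SE = √(p₀(1-p₀)/n) = √(0.26×0.74/593) = 0.018013
z-statistic: z = (p̂ - p₀)/SE = (0.202 - 0.26)/0.018013 = -3.2199
Critical value: z_0.005 = ±2.576
p-value = 0.0013
Decision: reject H₀ at α = 0.01

Answer: z = -3.2199, reject H₀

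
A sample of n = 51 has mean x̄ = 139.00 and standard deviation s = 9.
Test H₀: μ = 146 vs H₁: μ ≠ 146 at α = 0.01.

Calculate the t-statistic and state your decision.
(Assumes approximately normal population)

Answer: t = -5.5542, reject H₀

Derivation:
df = n - 1 = 50
SE = s/√n = 9/√51 = 1.2603
t = (x̄ - μ₀)/SE = (139.00 - 146)/1.2603 = -5.5542
Critical value: t_{0.005,50} = ±2.678
p-value < 0.0001
Decision: reject H₀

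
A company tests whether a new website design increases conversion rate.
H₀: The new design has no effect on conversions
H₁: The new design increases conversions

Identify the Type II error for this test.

Answer: Keeping the old design when the new one would have increased conversions

Derivation:
Type I error: rejecting H₀ when it is actually true (false positive).
Type II error: failing to reject H₀ when H₁ is actually true (false negative).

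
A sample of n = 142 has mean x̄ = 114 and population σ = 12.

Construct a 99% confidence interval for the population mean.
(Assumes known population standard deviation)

Answer: (111.4060, 116.5940)

Derivation:
Confidence level: 99%, α = 0.01
z_0.005 = 2.576
SE = σ/√n = 12/√142 = 1.0070
Margin of error = 2.576 × 1.0070 = 2.5940
CI: x̄ ± margin = 114 ± 2.5940
CI: (111.4060, 116.5940)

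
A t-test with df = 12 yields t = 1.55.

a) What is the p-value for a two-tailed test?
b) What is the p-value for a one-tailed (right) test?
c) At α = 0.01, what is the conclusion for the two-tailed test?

Answer: a) 0.1471, b) 0.0736, c) fail to reject H₀

Derivation:
Using t-distribution with df = 12:
a) Two-tailed: p = 2×P(T > 1.55) = 0.1471
b) One-tailed: p = P(T > 1.55) = 0.0736
c) 0.1471 ≥ 0.01, fail to reject H₀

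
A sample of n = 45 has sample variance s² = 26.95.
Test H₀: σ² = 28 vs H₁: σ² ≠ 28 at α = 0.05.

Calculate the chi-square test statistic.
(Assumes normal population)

df = n - 1 = 44
χ² = (n-1)s²/σ₀² = 44×26.95/28 = 42.3500
Critical values: χ²_{0.975,44} = 27.575, χ²_{0.025,44} = 64.201
Rejection region: χ² < 27.575 or χ² > 64.201
Decision: fail to reject H₀

Answer: χ² = 42.3500, fail to reject H₀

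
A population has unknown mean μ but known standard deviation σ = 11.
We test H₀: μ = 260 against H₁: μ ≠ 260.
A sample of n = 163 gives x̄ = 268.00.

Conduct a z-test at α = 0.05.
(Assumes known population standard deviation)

Answer: z = 9.2851, reject H₀

Derivation:
Standard error: SE = σ/√n = 11/√163 = 0.8616
z-statistic: z = (x̄ - μ₀)/SE = (268.00 - 260)/0.8616 = 9.2851
Critical value: ±1.960
p-value < 0.0001
Decision: reject H₀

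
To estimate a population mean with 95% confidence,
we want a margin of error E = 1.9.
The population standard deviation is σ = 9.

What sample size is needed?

Answer: n = 87

Derivation:
z_0.025 = 1.960
n = (z×σ/E)² = (1.960×9/1.9)²
n = 86.1966
Round up: n = 87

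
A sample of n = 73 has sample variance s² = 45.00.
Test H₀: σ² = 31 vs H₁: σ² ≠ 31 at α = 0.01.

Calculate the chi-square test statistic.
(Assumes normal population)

df = n - 1 = 72
χ² = (n-1)s²/σ₀² = 72×45.00/31 = 104.5161
Critical values: χ²_{0.995,72} = 44.843, χ²_{0.005,72} = 106.648
Rejection region: χ² < 44.843 or χ² > 106.648
Decision: fail to reject H₀

Answer: χ² = 104.5161, fail to reject H₀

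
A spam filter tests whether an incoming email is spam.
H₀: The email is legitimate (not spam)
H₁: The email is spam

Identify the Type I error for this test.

Type I error: rejecting H₀ when it is actually true (false positive).
Type II error: failing to reject H₀ when H₁ is actually true (false negative).

Answer: Marking a legitimate email as spam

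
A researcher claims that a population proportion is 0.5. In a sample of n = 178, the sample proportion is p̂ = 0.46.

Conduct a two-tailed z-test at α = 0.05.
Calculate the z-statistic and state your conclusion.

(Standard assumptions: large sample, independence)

Answer: z = -1.0673, fail to reject H₀

Derivation:
H₀: p = 0.5, H₁: p ≠ 0.5
Standard error: SE = √(p₀(1-p₀)/n) = √(0.5×0.5/178) = 0.037477
z-statistic: z = (p̂ - p₀)/SE = (0.46 - 0.5)/0.037477 = -1.0673
Critical value: z_0.025 = ±1.960
p-value = 0.2858
Decision: fail to reject H₀ at α = 0.05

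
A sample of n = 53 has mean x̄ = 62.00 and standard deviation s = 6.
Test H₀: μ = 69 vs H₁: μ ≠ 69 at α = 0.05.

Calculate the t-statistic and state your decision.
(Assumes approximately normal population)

Answer: t = -8.4931, reject H₀

Derivation:
df = n - 1 = 52
SE = s/√n = 6/√53 = 0.8242
t = (x̄ - μ₀)/SE = (62.00 - 69)/0.8242 = -8.4931
Critical value: t_{0.025,52} = ±2.007
p-value < 0.0001
Decision: reject H₀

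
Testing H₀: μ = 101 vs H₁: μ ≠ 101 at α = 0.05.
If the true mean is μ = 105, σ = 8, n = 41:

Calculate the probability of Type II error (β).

Answer: β ≈ 0.1072

Derivation:
SE = σ/√n = 8/√41 = 1.2494
Critical values: μ₀ ± z_0.025×SE = 101 ± 1.960×1.2494
Acceptance region: (98.5512, 103.4488)
Under H₁ (μ = 105): z_high = (103.4488 - 105)/1.2494 = -1.2416, z_low = (98.5512 - 105)/1.2494 = -5.1615
β = P(not reject | H₁) = Φ(-1.2416) - Φ(-5.1615) ≈ 0.1072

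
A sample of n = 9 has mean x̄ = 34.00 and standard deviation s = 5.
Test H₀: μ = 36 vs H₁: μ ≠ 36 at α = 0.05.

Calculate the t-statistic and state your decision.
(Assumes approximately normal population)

df = n - 1 = 8
SE = s/√n = 5/√9 = 1.6667
t = (x̄ - μ₀)/SE = (34.00 - 36)/1.6667 = -1.2000
Critical value: t_{0.025,8} = ±2.306
p-value ≈ 0.2645
Decision: fail to reject H₀

Answer: t = -1.2000, fail to reject H₀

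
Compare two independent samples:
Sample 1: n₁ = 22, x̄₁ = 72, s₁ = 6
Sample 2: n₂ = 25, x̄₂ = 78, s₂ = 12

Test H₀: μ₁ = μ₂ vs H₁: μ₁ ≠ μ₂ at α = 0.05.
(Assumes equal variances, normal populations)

Answer: t = -2.1215, reject H₀

Derivation:
Pooled variance: s²_p = [21×6² + 24×12²]/(45) = 93.6000
s_p = 9.6747
SE = s_p×√(1/n₁ + 1/n₂) = 9.6747×√(1/22 + 1/25) = 2.8282
t = (x̄₁ - x̄₂)/SE = (72 - 78)/2.8282 = -2.1215
df = 45, t-critical = ±2.014
Decision: reject H₀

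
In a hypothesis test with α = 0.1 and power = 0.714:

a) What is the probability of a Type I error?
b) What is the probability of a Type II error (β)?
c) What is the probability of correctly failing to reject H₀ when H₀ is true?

a) Type I error probability = α = 0.1
b) Power = P(reject H₀ | H₁ true) = 1 - β = 0.714, so Type II error probability = β = 1 - Power = 0.286
c) P(fail to reject H₀ | H₀ true) = 1 - α = 0.9

Answer: a) 0.1, b) 0.286, c) 0.9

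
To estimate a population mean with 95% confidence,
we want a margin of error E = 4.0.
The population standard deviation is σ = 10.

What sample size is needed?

Answer: n = 25

Derivation:
z_0.025 = 1.960
n = (z×σ/E)² = (1.960×10/4.0)²
n = 24.0100
Round up: n = 25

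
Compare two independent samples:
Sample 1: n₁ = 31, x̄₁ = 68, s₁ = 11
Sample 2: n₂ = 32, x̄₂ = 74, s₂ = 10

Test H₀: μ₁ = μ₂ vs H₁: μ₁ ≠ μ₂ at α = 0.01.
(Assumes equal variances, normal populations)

Pooled variance: s²_p = [30×11² + 31×10²]/(61) = 110.3279
s_p = 10.5037
SE = s_p×√(1/n₁ + 1/n₂) = 10.5037×√(1/31 + 1/32) = 2.6470
t = (x̄₁ - x̄₂)/SE = (68 - 74)/2.6470 = -2.2667
df = 61, t-critical = ±2.659
Decision: fail to reject H₀

Answer: t = -2.2667, fail to reject H₀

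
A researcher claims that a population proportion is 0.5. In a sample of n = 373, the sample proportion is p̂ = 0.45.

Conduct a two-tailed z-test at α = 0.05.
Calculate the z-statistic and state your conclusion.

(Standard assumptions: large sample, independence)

Answer: z = -1.9313, fail to reject H₀

Derivation:
H₀: p = 0.5, H₁: p ≠ 0.5
Standard error: SE = √(p₀(1-p₀)/n) = √(0.5×0.5/373) = 0.025889
z-statistic: z = (p̂ - p₀)/SE = (0.45 - 0.5)/0.025889 = -1.9313
Critical value: z_0.025 = ±1.960
p-value = 0.0534
Decision: fail to reject H₀ at α = 0.05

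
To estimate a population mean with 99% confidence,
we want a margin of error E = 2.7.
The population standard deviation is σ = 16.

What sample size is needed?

Answer: n = 234

Derivation:
z_0.005 = 2.576
n = (z×σ/E)² = (2.576×16/2.7)²
n = 233.0259
Round up: n = 234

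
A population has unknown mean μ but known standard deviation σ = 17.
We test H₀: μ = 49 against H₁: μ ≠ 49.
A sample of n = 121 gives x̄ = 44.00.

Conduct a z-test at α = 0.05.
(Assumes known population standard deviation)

Standard error: SE = σ/√n = 17/√121 = 1.5455
z-statistic: z = (x̄ - μ₀)/SE = (44.00 - 49)/1.5455 = -3.2352
Critical value: ±1.960
p-value = 0.0012
Decision: reject H₀

Answer: z = -3.2352, reject H₀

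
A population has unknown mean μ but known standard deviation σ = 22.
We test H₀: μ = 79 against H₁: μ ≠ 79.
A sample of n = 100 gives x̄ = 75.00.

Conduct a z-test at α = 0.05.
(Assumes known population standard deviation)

Answer: z = -1.8182, fail to reject H₀

Derivation:
Standard error: SE = σ/√n = 22/√100 = 2.2000
z-statistic: z = (x̄ - μ₀)/SE = (75.00 - 79)/2.2000 = -1.8182
Critical value: ±1.960
p-value = 0.0690
Decision: fail to reject H₀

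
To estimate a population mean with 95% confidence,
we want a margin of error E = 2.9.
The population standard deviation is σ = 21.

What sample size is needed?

Answer: n = 202

Derivation:
z_0.025 = 1.960
n = (z×σ/E)² = (1.960×21/2.9)²
n = 201.4442
Round up: n = 202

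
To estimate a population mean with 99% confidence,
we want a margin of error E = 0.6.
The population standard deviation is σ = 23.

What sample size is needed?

Answer: n = 9751

Derivation:
z_0.005 = 2.576
n = (z×σ/E)² = (2.576×23/0.6)²
n = 9750.9042
Round up: n = 9751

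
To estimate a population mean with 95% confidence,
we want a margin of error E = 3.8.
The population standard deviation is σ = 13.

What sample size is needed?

Answer: n = 45

Derivation:
z_0.025 = 1.960
n = (z×σ/E)² = (1.960×13/3.8)²
n = 44.9606
Round up: n = 45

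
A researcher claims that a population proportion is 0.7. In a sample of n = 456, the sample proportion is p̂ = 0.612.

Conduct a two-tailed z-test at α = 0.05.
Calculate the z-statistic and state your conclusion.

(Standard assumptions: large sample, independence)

Answer: z = -4.1007, reject H₀

Derivation:
H₀: p = 0.7, H₁: p ≠ 0.7
Standard error: SE = √(p₀(1-p₀)/n) = √(0.7×0.3/456) = 0.021460
z-statistic: z = (p̂ - p₀)/SE = (0.612 - 0.7)/0.021460 = -4.1007
Critical value: z_0.025 = ±1.960
p-value < 0.0001
Decision: reject H₀ at α = 0.05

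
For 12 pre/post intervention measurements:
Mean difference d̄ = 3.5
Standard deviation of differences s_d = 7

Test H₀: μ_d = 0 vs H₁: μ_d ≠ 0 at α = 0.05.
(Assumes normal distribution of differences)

df = n - 1 = 11
SE = s_d/√n = 7/√12 = 2.0207
t = d̄/SE = 3.5/2.0207 = 1.7321
Critical value: t_{0.025,11} = ±2.201
p-value ≈ 0.1112
Decision: fail to reject H₀

Answer: t = 1.7321, fail to reject H₀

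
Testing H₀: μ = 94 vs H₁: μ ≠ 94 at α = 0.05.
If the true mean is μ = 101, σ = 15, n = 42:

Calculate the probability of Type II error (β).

SE = σ/√n = 15/√42 = 2.3146
Critical values: μ₀ ± z_0.025×SE = 94 ± 1.960×2.3146
Acceptance region: (89.4634, 98.5366)
Under H₁ (μ = 101): z_high = (98.5366 - 101)/2.3146 = -1.0643, z_low = (89.4634 - 101)/2.3146 = -4.9843
β = P(not reject | H₁) = Φ(-1.0643) - Φ(-4.9843) ≈ 0.1436

Answer: β ≈ 0.1436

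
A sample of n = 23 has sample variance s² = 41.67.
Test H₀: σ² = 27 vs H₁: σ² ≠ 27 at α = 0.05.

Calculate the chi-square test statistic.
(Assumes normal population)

Answer: χ² = 33.9533, fail to reject H₀

Derivation:
df = n - 1 = 22
χ² = (n-1)s²/σ₀² = 22×41.67/27 = 33.9533
Critical values: χ²_{0.975,22} = 10.982, χ²_{0.025,22} = 36.781
Rejection region: χ² < 10.982 or χ² > 36.781
Decision: fail to reject H₀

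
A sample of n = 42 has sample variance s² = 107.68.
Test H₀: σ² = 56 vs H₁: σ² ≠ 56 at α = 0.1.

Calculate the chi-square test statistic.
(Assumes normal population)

Answer: χ² = 78.8371, reject H₀

Derivation:
df = n - 1 = 41
χ² = (n-1)s²/σ₀² = 41×107.68/56 = 78.8371
Critical values: χ²_{0.95,41} = 27.326, χ²_{0.05,41} = 56.942
Rejection region: χ² < 27.326 or χ² > 56.942
Decision: reject H₀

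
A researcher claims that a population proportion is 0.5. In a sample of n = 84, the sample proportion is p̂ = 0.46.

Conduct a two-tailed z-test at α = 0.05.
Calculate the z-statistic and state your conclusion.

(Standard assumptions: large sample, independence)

Answer: z = -0.7332, fail to reject H₀

Derivation:
H₀: p = 0.5, H₁: p ≠ 0.5
Standard error: SE = √(p₀(1-p₀)/n) = √(0.5×0.5/84) = 0.054554
z-statistic: z = (p̂ - p₀)/SE = (0.46 - 0.5)/0.054554 = -0.7332
Critical value: z_0.025 = ±1.960
p-value = 0.4634
Decision: fail to reject H₀ at α = 0.05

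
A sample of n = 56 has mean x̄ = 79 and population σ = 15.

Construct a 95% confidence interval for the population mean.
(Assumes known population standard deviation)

Answer: (75.0712, 82.9288)

Derivation:
Confidence level: 95%, α = 0.05
z_0.025 = 1.960
SE = σ/√n = 15/√56 = 2.0045
Margin of error = 1.960 × 2.0045 = 3.9288
CI: x̄ ± margin = 79 ± 3.9288
CI: (75.0712, 82.9288)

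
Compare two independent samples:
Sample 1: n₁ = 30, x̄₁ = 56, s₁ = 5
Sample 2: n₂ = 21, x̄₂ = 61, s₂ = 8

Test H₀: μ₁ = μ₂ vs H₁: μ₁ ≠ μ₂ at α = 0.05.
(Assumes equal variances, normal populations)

Answer: t = -2.7473, reject H₀

Derivation:
Pooled variance: s²_p = [29×5² + 20×8²]/(49) = 40.9184
s_p = 6.3967
SE = s_p×√(1/n₁ + 1/n₂) = 6.3967×√(1/30 + 1/21) = 1.8200
t = (x̄₁ - x̄₂)/SE = (56 - 61)/1.8200 = -2.7473
df = 49, t-critical = ±2.010
Decision: reject H₀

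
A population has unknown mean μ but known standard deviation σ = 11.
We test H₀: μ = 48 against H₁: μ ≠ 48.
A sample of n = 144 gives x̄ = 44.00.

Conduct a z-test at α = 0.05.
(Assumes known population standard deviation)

Standard error: SE = σ/√n = 11/√144 = 0.9167
z-statistic: z = (x̄ - μ₀)/SE = (44.00 - 48)/0.9167 = -4.3635
Critical value: ±1.960
p-value < 0.0001
Decision: reject H₀

Answer: z = -4.3635, reject H₀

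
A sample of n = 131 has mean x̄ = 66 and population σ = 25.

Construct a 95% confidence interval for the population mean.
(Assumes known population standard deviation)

Answer: (61.7188, 70.2812)

Derivation:
Confidence level: 95%, α = 0.05
z_0.025 = 1.960
SE = σ/√n = 25/√131 = 2.1843
Margin of error = 1.960 × 2.1843 = 4.2812
CI: x̄ ± margin = 66 ± 4.2812
CI: (61.7188, 70.2812)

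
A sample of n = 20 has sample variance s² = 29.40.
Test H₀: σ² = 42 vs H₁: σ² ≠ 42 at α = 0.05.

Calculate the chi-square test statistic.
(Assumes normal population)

df = n - 1 = 19
χ² = (n-1)s²/σ₀² = 19×29.40/42 = 13.3000
Critical values: χ²_{0.975,19} = 8.907, χ²_{0.025,19} = 32.852
Rejection region: χ² < 8.907 or χ² > 32.852
Decision: fail to reject H₀

Answer: χ² = 13.3000, fail to reject H₀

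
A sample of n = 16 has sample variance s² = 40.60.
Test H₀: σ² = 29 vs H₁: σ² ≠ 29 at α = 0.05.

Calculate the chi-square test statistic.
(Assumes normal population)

df = n - 1 = 15
χ² = (n-1)s²/σ₀² = 15×40.60/29 = 21.0000
Critical values: χ²_{0.975,15} = 6.262, χ²_{0.025,15} = 27.488
Rejection region: χ² < 6.262 or χ² > 27.488
Decision: fail to reject H₀

Answer: χ² = 21.0000, fail to reject H₀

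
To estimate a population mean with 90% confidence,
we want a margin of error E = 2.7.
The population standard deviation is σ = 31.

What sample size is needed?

z_0.05 = 1.645
n = (z×σ/E)² = (1.645×31/2.7)²
n = 356.7202
Round up: n = 357

Answer: n = 357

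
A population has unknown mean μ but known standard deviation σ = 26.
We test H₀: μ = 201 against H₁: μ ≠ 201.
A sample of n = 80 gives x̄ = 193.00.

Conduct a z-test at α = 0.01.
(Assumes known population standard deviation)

Standard error: SE = σ/√n = 26/√80 = 2.9069
z-statistic: z = (x̄ - μ₀)/SE = (193.00 - 201)/2.9069 = -2.7521
Critical value: ±2.576
p-value = 0.0059
Decision: reject H₀

Answer: z = -2.7521, reject H₀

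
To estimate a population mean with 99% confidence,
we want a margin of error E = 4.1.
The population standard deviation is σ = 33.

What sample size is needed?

z_0.005 = 2.576
n = (z×σ/E)² = (2.576×33/4.1)²
n = 429.8846
Round up: n = 430

Answer: n = 430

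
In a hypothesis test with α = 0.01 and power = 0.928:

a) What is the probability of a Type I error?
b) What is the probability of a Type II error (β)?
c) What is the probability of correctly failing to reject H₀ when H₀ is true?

Answer: a) 0.01, b) 0.072, c) 0.99

Derivation:
a) Type I error probability = α = 0.01
b) Power = P(reject H₀ | H₁ true) = 1 - β = 0.928, so Type II error probability = β = 1 - Power = 0.072
c) P(fail to reject H₀ | H₀ true) = 1 - α = 0.99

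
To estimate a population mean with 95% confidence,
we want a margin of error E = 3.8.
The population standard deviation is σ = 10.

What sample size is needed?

z_0.025 = 1.960
n = (z×σ/E)² = (1.960×10/3.8)²
n = 26.6039
Round up: n = 27

Answer: n = 27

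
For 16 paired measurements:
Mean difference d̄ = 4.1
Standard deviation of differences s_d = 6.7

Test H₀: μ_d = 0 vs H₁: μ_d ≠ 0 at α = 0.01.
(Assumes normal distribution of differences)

Answer: t = 2.4478, fail to reject H₀

Derivation:
df = n - 1 = 15
SE = s_d/√n = 6.7/√16 = 1.6750
t = d̄/SE = 4.1/1.6750 = 2.4478
Critical value: t_{0.005,15} = ±2.947
p-value ≈ 0.0272
Decision: fail to reject H₀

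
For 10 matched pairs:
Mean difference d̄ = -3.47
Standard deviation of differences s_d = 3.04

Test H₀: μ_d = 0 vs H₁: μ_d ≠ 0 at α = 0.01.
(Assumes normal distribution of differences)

Answer: t = -3.6097, reject H₀

Derivation:
df = n - 1 = 9
SE = s_d/√n = 3.04/√10 = 0.9613
t = d̄/SE = -3.47/0.9613 = -3.6097
Critical value: t_{0.005,9} = ±3.250
p-value ≈ 0.0057
Decision: reject H₀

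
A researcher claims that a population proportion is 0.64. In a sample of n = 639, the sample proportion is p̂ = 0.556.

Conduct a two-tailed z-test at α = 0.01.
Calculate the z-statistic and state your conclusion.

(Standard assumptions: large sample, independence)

Answer: z = -4.4236, reject H₀

Derivation:
H₀: p = 0.64, H₁: p ≠ 0.64
Standard error: SE = √(p₀(1-p₀)/n) = √(0.64×0.36/639) = 0.018989
z-statistic: z = (p̂ - p₀)/SE = (0.556 - 0.64)/0.018989 = -4.4236
Critical value: z_0.005 = ±2.576
p-value < 0.0001
Decision: reject H₀ at α = 0.01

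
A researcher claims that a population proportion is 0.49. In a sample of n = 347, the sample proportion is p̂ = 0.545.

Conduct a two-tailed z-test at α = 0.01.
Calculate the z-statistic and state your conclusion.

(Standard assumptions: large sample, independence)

Answer: z = 2.0495, fail to reject H₀

Derivation:
H₀: p = 0.49, H₁: p ≠ 0.49
Standard error: SE = √(p₀(1-p₀)/n) = √(0.49×0.51/347) = 0.026836
z-statistic: z = (p̂ - p₀)/SE = (0.545 - 0.49)/0.026836 = 2.0495
Critical value: z_0.005 = ±2.576
p-value = 0.0404
Decision: fail to reject H₀ at α = 0.01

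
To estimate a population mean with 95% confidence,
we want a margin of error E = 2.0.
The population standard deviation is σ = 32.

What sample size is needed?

Answer: n = 984

Derivation:
z_0.025 = 1.960
n = (z×σ/E)² = (1.960×32/2.0)²
n = 983.4496
Round up: n = 984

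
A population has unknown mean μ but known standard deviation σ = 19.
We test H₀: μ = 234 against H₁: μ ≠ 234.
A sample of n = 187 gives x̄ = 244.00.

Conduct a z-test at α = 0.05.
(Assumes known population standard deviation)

Standard error: SE = σ/√n = 19/√187 = 1.3894
z-statistic: z = (x̄ - μ₀)/SE = (244.00 - 234)/1.3894 = 7.1974
Critical value: ±1.960
p-value < 0.0001
Decision: reject H₀

Answer: z = 7.1974, reject H₀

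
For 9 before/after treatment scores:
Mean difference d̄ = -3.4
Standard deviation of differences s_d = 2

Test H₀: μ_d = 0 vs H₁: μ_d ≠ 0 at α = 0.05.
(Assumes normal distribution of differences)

df = n - 1 = 8
SE = s_d/√n = 2/√9 = 0.6667
t = d̄/SE = -3.4/0.6667 = -5.0997
Critical value: t_{0.025,8} = ±2.306
p-value ≈ 0.0009
Decision: reject H₀

Answer: t = -5.0997, reject H₀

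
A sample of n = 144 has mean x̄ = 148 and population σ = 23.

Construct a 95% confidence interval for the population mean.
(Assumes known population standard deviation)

Answer: (144.2433, 151.7567)

Derivation:
Confidence level: 95%, α = 0.05
z_0.025 = 1.960
SE = σ/√n = 23/√144 = 1.9167
Margin of error = 1.960 × 1.9167 = 3.7567
CI: x̄ ± margin = 148 ± 3.7567
CI: (144.2433, 151.7567)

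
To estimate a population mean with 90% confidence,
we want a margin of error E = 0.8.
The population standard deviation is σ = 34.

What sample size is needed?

Answer: n = 4888

Derivation:
z_0.05 = 1.645
n = (z×σ/E)² = (1.645×34/0.8)²
n = 4887.7577
Round up: n = 4888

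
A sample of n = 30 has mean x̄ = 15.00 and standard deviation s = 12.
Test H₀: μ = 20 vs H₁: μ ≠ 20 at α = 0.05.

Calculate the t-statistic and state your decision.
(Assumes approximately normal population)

Answer: t = -2.2822, reject H₀

Derivation:
df = n - 1 = 29
SE = s/√n = 12/√30 = 2.1909
t = (x̄ - μ₀)/SE = (15.00 - 20)/2.1909 = -2.2822
Critical value: t_{0.025,29} = ±2.045
p-value ≈ 0.0300
Decision: reject H₀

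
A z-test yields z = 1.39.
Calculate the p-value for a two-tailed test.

Answer: p-value ≈ 0.1645

Derivation:
For z = 1.39:
p = 2×P(Z > |1.39|) = 2×(1 - Φ(1.39)) = 0.1645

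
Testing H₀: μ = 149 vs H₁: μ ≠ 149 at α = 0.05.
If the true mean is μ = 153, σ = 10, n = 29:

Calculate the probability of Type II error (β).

SE = σ/√n = 10/√29 = 1.8570
Critical values: μ₀ ± z_0.025×SE = 149 ± 1.960×1.8570
Acceptance region: (145.3603, 152.6397)
Under H₁ (μ = 153): z_high = (152.6397 - 153)/1.8570 = -0.1940, z_low = (145.3603 - 153)/1.8570 = -4.1140
β = P(not reject | H₁) = Φ(-0.1940) - Φ(-4.1140) ≈ 0.4231

Answer: β ≈ 0.4231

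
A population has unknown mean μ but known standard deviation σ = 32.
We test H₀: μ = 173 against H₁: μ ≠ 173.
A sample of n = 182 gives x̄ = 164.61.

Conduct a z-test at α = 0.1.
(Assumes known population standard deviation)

Standard error: SE = σ/√n = 32/√182 = 2.3720
z-statistic: z = (x̄ - μ₀)/SE = (164.61 - 173)/2.3720 = -3.5371
Critical value: ±1.645
p-value = 0.0004
Decision: reject H₀

Answer: z = -3.5371, reject H₀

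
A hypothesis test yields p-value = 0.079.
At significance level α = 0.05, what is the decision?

Answer: fail to reject H₀

Derivation:
Compare p-value to α:
0.079 ≥ 0.05
Decision: fail to reject H₀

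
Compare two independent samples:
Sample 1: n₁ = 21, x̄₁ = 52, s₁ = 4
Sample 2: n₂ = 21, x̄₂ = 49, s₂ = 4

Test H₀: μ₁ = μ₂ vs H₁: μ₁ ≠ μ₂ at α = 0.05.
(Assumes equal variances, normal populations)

Pooled variance: s²_p = [20×4² + 20×4²]/(40) = 16.0000
s_p = 4.0000
SE = s_p×√(1/n₁ + 1/n₂) = 4.0000×√(1/21 + 1/21) = 1.2344
t = (x̄₁ - x̄₂)/SE = (52 - 49)/1.2344 = 2.4303
df = 40, t-critical = ±2.021
Decision: reject H₀

Answer: t = 2.4303, reject H₀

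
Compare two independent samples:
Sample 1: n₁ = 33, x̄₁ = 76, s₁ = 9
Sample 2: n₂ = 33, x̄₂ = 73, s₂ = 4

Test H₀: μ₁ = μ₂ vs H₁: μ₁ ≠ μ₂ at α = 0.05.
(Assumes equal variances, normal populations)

Answer: t = 1.7498, fail to reject H₀

Derivation:
Pooled variance: s²_p = [32×9² + 32×4²]/(64) = 48.5000
s_p = 6.9642
SE = s_p×√(1/n₁ + 1/n₂) = 6.9642×√(1/33 + 1/33) = 1.7145
t = (x̄₁ - x̄₂)/SE = (76 - 73)/1.7145 = 1.7498
df = 64, t-critical = ±1.998
Decision: fail to reject H₀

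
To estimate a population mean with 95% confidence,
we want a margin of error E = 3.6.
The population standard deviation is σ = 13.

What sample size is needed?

z_0.025 = 1.960
n = (z×σ/E)² = (1.960×13/3.6)²
n = 50.0949
Round up: n = 51

Answer: n = 51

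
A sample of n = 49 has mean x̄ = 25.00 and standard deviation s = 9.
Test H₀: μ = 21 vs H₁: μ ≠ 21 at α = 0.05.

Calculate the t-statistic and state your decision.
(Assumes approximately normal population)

Answer: t = 3.1111, reject H₀

Derivation:
df = n - 1 = 48
SE = s/√n = 9/√49 = 1.2857
t = (x̄ - μ₀)/SE = (25.00 - 21)/1.2857 = 3.1111
Critical value: t_{0.025,48} = ±2.011
p-value ≈ 0.0031
Decision: reject H₀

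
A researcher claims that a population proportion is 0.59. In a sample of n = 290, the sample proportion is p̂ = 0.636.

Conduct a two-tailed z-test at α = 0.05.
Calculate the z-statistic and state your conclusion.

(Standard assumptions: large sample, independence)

Answer: z = 1.5927, fail to reject H₀

Derivation:
H₀: p = 0.59, H₁: p ≠ 0.59
Standard error: SE = √(p₀(1-p₀)/n) = √(0.59×0.41/290) = 0.028881
z-statistic: z = (p̂ - p₀)/SE = (0.636 - 0.59)/0.028881 = 1.5927
Critical value: z_0.025 = ±1.960
p-value = 0.1112
Decision: fail to reject H₀ at α = 0.05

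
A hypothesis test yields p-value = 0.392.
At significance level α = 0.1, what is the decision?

Compare p-value to α:
0.392 ≥ 0.1
Decision: fail to reject H₀

Answer: fail to reject H₀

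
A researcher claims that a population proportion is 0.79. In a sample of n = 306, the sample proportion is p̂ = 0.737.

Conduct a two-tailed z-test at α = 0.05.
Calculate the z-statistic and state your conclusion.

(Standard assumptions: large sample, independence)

Answer: z = -2.2762, reject H₀

Derivation:
H₀: p = 0.79, H₁: p ≠ 0.79
Standard error: SE = √(p₀(1-p₀)/n) = √(0.79×0.21/306) = 0.023284
z-statistic: z = (p̂ - p₀)/SE = (0.737 - 0.79)/0.023284 = -2.2762
Critical value: z_0.025 = ±1.960
p-value = 0.0228
Decision: reject H₀ at α = 0.05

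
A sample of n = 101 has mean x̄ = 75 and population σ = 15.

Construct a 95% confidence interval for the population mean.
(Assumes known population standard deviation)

Confidence level: 95%, α = 0.05
z_0.025 = 1.960
SE = σ/√n = 15/√101 = 1.4926
Margin of error = 1.960 × 1.4926 = 2.9255
CI: x̄ ± margin = 75 ± 2.9255
CI: (72.0745, 77.9255)

Answer: (72.0745, 77.9255)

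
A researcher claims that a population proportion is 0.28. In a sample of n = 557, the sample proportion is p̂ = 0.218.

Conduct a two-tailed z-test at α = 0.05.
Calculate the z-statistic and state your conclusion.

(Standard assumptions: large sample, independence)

H₀: p = 0.28, H₁: p ≠ 0.28
Standard error: SE = √(p₀(1-p₀)/n) = √(0.28×0.72/557) = 0.019025
z-statistic: z = (p̂ - p₀)/SE = (0.218 - 0.28)/0.019025 = -3.2589
Critical value: z_0.025 = ±1.960
p-value = 0.0011
Decision: reject H₀ at α = 0.05

Answer: z = -3.2589, reject H₀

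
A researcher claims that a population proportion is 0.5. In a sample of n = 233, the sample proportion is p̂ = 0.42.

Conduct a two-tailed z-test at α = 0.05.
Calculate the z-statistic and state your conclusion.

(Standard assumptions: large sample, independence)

H₀: p = 0.5, H₁: p ≠ 0.5
Standard error: SE = √(p₀(1-p₀)/n) = √(0.5×0.5/233) = 0.032756
z-statistic: z = (p̂ - p₀)/SE = (0.42 - 0.5)/0.032756 = -2.4423
Critical value: z_0.025 = ±1.960
p-value = 0.0146
Decision: reject H₀ at α = 0.05

Answer: z = -2.4423, reject H₀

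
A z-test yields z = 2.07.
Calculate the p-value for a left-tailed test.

Answer: p-value ≈ 0.9808

Derivation:
For z = 2.07:
p = P(Z < 2.07) = Φ(2.07) = 0.9808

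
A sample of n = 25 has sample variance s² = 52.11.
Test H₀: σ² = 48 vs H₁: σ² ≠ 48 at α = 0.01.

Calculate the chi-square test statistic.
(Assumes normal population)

df = n - 1 = 24
χ² = (n-1)s²/σ₀² = 24×52.11/48 = 26.0550
Critical values: χ²_{0.995,24} = 9.886, χ²_{0.005,24} = 45.559
Rejection region: χ² < 9.886 or χ² > 45.559
Decision: fail to reject H₀

Answer: χ² = 26.0550, fail to reject H₀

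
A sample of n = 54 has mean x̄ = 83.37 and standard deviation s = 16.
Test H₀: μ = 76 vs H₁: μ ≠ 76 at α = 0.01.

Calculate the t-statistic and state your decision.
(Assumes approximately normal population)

df = n - 1 = 53
SE = s/√n = 16/√54 = 2.1773
t = (x̄ - μ₀)/SE = (83.37 - 76)/2.1773 = 3.3849
Critical value: t_{0.005,53} = ±2.672
p-value ≈ 0.0013
Decision: reject H₀

Answer: t = 3.3849, reject H₀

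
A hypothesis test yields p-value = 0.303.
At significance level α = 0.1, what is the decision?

Answer: fail to reject H₀

Derivation:
Compare p-value to α:
0.303 ≥ 0.1
Decision: fail to reject H₀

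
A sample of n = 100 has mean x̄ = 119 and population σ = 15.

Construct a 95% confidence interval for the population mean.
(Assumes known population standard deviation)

Confidence level: 95%, α = 0.05
z_0.025 = 1.960
SE = σ/√n = 15/√100 = 1.5000
Margin of error = 1.960 × 1.5000 = 2.9400
CI: x̄ ± margin = 119 ± 2.9400
CI: (116.0600, 121.9400)

Answer: (116.0600, 121.9400)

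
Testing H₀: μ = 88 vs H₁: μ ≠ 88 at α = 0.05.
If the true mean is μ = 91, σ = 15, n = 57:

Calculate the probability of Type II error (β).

Answer: β ≈ 0.6734

Derivation:
SE = σ/√n = 15/√57 = 1.9868
Critical values: μ₀ ± z_0.025×SE = 88 ± 1.960×1.9868
Acceptance region: (84.1059, 91.8941)
Under H₁ (μ = 91): z_high = (91.8941 - 91)/1.9868 = 0.4500, z_low = (84.1059 - 91)/1.9868 = -3.4700
β = P(not reject | H₁) = Φ(0.4500) - Φ(-3.4700) ≈ 0.6734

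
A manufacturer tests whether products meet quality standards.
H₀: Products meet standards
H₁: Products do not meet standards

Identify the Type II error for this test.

A Type I error (probability α) occurs when we reject a true H₀.
A Type II error (probability β) occurs when we fail to reject a false H₀.

Answer: Accepting products as meeting standards when they don't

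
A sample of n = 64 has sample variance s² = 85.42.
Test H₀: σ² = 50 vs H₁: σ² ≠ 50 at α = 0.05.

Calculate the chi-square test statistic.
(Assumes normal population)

Answer: χ² = 107.6292, reject H₀

Derivation:
df = n - 1 = 63
χ² = (n-1)s²/σ₀² = 63×85.42/50 = 107.6292
Critical values: χ²_{0.975,63} = 42.950, χ²_{0.025,63} = 86.830
Rejection region: χ² < 42.950 or χ² > 86.830
Decision: reject H₀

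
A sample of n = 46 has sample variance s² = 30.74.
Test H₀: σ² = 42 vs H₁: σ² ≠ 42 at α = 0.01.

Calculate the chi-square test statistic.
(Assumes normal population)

Answer: χ² = 32.9357, fail to reject H₀

Derivation:
df = n - 1 = 45
χ² = (n-1)s²/σ₀² = 45×30.74/42 = 32.9357
Critical values: χ²_{0.995,45} = 24.311, χ²_{0.005,45} = 73.166
Rejection region: χ² < 24.311 or χ² > 73.166
Decision: fail to reject H₀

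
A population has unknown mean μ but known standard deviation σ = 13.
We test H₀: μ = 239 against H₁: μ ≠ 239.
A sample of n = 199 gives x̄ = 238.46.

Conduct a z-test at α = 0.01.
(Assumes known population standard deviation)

Standard error: SE = σ/√n = 13/√199 = 0.9215
z-statistic: z = (x̄ - μ₀)/SE = (238.46 - 239)/0.9215 = -0.5860
Critical value: ±2.576
p-value = 0.5579
Decision: fail to reject H₀

Answer: z = -0.5860, fail to reject H₀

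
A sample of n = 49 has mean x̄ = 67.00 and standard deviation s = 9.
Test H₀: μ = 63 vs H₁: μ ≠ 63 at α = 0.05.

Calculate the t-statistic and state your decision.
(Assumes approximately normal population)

df = n - 1 = 48
SE = s/√n = 9/√49 = 1.2857
t = (x̄ - μ₀)/SE = (67.00 - 63)/1.2857 = 3.1111
Critical value: t_{0.025,48} = ±2.011
p-value ≈ 0.0031
Decision: reject H₀

Answer: t = 3.1111, reject H₀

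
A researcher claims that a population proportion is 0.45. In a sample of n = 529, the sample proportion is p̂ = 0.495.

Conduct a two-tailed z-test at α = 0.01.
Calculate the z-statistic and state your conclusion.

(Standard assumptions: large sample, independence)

Answer: z = 2.0804, fail to reject H₀

Derivation:
H₀: p = 0.45, H₁: p ≠ 0.45
Standard error: SE = √(p₀(1-p₀)/n) = √(0.45×0.55/529) = 0.021630
z-statistic: z = (p̂ - p₀)/SE = (0.495 - 0.45)/0.021630 = 2.0804
Critical value: z_0.005 = ±2.576
p-value = 0.0375
Decision: fail to reject H₀ at α = 0.01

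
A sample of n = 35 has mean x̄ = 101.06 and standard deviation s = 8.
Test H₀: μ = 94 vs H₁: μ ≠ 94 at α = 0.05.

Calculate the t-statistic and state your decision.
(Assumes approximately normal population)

Answer: t = 5.2211, reject H₀

Derivation:
df = n - 1 = 34
SE = s/√n = 8/√35 = 1.3522
t = (x̄ - μ₀)/SE = (101.06 - 94)/1.3522 = 5.2211
Critical value: t_{0.025,34} = ±2.032
p-value < 0.0001
Decision: reject H₀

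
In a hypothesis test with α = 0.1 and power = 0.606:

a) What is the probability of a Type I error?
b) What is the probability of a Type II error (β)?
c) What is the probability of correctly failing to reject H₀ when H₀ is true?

a) Type I error probability = α = 0.1
b) Power = P(reject H₀ | H₁ true) = 1 - β = 0.606, so Type II error probability = β = 1 - Power = 0.394
c) P(fail to reject H₀ | H₀ true) = 1 - α = 0.9

Answer: a) 0.1, b) 0.394, c) 0.9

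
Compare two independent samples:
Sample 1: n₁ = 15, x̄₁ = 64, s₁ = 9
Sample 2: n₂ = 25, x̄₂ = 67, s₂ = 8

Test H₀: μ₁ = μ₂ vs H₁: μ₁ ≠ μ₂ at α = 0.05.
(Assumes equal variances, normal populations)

Pooled variance: s²_p = [14×9² + 24×8²]/(38) = 70.2632
s_p = 8.3823
SE = s_p×√(1/n₁ + 1/n₂) = 8.3823×√(1/15 + 1/25) = 2.7376
t = (x̄₁ - x̄₂)/SE = (64 - 67)/2.7376 = -1.0959
df = 38, t-critical = ±2.024
Decision: fail to reject H₀

Answer: t = -1.0959, fail to reject H₀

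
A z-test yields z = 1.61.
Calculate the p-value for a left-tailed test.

For z = 1.61:
p = P(Z < 1.61) = Φ(1.61) = 0.9463

Answer: p-value ≈ 0.9463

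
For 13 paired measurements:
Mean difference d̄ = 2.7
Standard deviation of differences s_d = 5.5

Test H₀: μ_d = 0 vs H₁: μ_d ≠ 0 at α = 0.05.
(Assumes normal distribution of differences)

df = n - 1 = 12
SE = s_d/√n = 5.5/√13 = 1.5254
t = d̄/SE = 2.7/1.5254 = 1.7700
Critical value: t_{0.025,12} = ±2.179
p-value ≈ 0.1021
Decision: fail to reject H₀

Answer: t = 1.7700, fail to reject H₀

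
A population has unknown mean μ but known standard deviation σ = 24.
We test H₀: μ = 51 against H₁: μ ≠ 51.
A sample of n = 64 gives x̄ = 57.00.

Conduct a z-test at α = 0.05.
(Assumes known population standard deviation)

Standard error: SE = σ/√n = 24/√64 = 3.0000
z-statistic: z = (x̄ - μ₀)/SE = (57.00 - 51)/3.0000 = 2.0000
Critical value: ±1.960
p-value = 0.0455
Decision: reject H₀

Answer: z = 2.0000, reject H₀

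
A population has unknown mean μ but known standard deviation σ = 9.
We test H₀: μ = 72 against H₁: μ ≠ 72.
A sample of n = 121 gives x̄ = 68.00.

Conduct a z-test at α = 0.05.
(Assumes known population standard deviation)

Answer: z = -4.8888, reject H₀

Derivation:
Standard error: SE = σ/√n = 9/√121 = 0.8182
z-statistic: z = (x̄ - μ₀)/SE = (68.00 - 72)/0.8182 = -4.8888
Critical value: ±1.960
p-value < 0.0001
Decision: reject H₀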